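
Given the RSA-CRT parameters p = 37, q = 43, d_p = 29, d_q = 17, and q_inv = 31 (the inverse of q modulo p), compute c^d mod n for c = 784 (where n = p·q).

m₁ = c^(d_p) mod p: c ≡ 7 (mod 37), and 7^29 mod 37 = 12.
m₂ = c^(d_q) mod q: c ≡ 10 (mod 43), and 10^17 mod 43 = 9.
h = q_inv·(m₁ − m₂) mod p = 31·(12 − 9) mod 37 = 19.
m = m₂ + h·q = 9 + 19·43 = 826.

826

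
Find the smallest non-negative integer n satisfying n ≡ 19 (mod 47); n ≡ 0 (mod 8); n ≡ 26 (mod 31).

5048

The moduli are pairwise coprime; M = 47·8·31 = 11656.
M/47 = 248; 248 ≡ 13 (mod 47); 13·29 ≡ 1, so inverse 29.
M/8 = 1457; 1457 ≡ 1 (mod 8), inverse 1.
M/31 = 376; 376 ≡ 4 (mod 31); 4·8 ≡ 1, so inverse 8.
n ≡ 19·248·29 + 0·1457·1 + 26·376·8 = 214856.
214856 mod 11656 = 5048.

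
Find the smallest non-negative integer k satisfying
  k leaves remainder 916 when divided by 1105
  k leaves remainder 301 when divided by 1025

Combine the congruences pairwise.
gcd(1105, 1025) = 5 and 5 | (301 − 916), so the pair is consistent; merging gives k ≡ 91526 (mod 226525), where 226525 = lcm(1105, 1025).
The solution is unique modulo lcm(1105, 1025) = 226525.

91526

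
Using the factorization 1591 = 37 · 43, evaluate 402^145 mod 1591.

Mod 37: 402 ≡ 32; by Fermat, exponent reduces to 145 mod 36 = 1; 32^1 ≡ 32 (mod 37).
Mod 43: 402 ≡ 15; by Fermat, exponent reduces to 145 mod 42 = 19; 15^19 ≡ 13 (mod 43).
Combine by CRT: x ≡ 32 (mod 37), x ≡ 13 (mod 43) ⇒ x ≡ 1475 (mod 1591).

1475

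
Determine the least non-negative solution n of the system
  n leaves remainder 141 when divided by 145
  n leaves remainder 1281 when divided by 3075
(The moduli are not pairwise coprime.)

62781

Combine the congruences pairwise.
gcd(145, 3075) = 5 and 5 | (1281 − 141), so the pair is consistent; merging gives n ≡ 62781 (mod 89175), where 89175 = lcm(145, 3075).
The solution is unique modulo lcm(145, 3075) = 89175.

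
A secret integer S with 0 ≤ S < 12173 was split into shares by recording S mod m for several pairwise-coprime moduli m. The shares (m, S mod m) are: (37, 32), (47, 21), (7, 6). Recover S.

The moduli are pairwise coprime; N = 37·47·7 = 12173.
N/37 = 329; 329 ≡ 33 (mod 37); 33·9 ≡ 1, so inverse 9.
N/47 = 259; 259 ≡ 24 (mod 47); 24·2 ≡ 1, so inverse 2.
N/7 = 1739; 1739 ≡ 3 (mod 7); 3·5 ≡ 1, so inverse 5.
S ≡ 32·329·9 + 21·259·2 + 6·1739·5 = 157800.
157800 mod 12173 = 11724.

11724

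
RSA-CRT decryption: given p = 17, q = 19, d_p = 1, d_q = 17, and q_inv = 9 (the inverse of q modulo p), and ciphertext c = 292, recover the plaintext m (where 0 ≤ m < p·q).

258

m₁ = c^(d_p) mod p: c ≡ 3 (mod 17), and 3^1 mod 17 = 3.
m₂ = c^(d_q) mod q: c ≡ 7 (mod 19), and 7^17 mod 19 = 11.
h = q_inv·(m₁ − m₂) mod p = 9·(3 − 11) mod 17 = 13.
m = m₂ + h·q = 11 + 13·19 = 258.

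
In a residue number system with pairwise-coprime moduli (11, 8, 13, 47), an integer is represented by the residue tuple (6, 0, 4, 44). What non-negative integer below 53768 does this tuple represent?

From x ≡ 6 (mod 11) write x = 6 + 11t. Substituting into x ≡ 0 (mod 8) gives 11t ≡ 2 (mod 8), and since 3⁻¹ ≡ 3 (mod 8), t ≡ 6. Hence x ≡ 6 + 11·6 = 72 (mod 88).
From x ≡ 72 (mod 88) write x = 72 + 88t. Substituting into x ≡ 4 (mod 13) gives 88t ≡ 10 (mod 13), and since 10⁻¹ ≡ 4 (mod 13), t ≡ 1. Hence x ≡ 72 + 88·1 = 160 (mod 1144).
From x ≡ 160 (mod 1144) write x = 160 + 1144t. Substituting into x ≡ 44 (mod 47) gives 1144t ≡ 25 (mod 47), and since 16⁻¹ ≡ 3 (mod 47), t ≡ 28. Hence x ≡ 160 + 1144·28 = 32192 (mod 53768).

32192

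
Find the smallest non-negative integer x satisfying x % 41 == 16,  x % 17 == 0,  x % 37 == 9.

16252

The moduli are pairwise coprime; N = 41·17·37 = 25789.
N/41 = 629; 629 ≡ 14 (mod 41); 14·3 ≡ 1, so inverse 3.
N/17 = 1517; 1517 ≡ 4 (mod 17); 4·13 ≡ 1, so inverse 13.
N/37 = 697; 697 ≡ 31 (mod 37); 31·6 ≡ 1, so inverse 6.
x ≡ 16·629·3 + 0·1517·13 + 9·697·6 = 67830.
67830 mod 25789 = 16252.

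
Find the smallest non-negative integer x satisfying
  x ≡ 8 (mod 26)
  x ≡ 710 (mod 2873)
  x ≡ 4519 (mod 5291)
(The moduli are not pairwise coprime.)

115630

Combine the congruences pairwise.
gcd(26, 2873) = 13 and 13 | (710 − 8), so the pair is consistent; merging gives x ≡ 710 (mod 5746), where 5746 = lcm(26, 2873).
gcd(5746, 5291) = 13 and 13 | (4519 − 710), so the pair is consistent; merging gives x ≡ 115630 (mod 2338622), where 2338622 = lcm(5746, 5291).
The solution is unique modulo lcm(26, 2873, 5291) = 2338622.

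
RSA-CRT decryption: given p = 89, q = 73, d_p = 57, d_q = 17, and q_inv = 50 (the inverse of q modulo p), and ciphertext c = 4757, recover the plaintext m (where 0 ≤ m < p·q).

5408

m₁ = c^(d_p) mod p: c ≡ 40 (mod 89), and 40^57 mod 89 = 68.
m₂ = c^(d_q) mod q: c ≡ 12 (mod 73), and 12^17 mod 73 = 6.
h = q_inv·(m₁ − m₂) mod p = 50·(68 − 6) mod 89 = 74.
m = m₂ + h·q = 6 + 74·73 = 5408.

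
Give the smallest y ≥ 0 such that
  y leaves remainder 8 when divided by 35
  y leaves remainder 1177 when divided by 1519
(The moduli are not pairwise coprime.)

gcd(35, 1519) = 7 and 7 | (1177 − 8), so the pair is consistent; merging gives y ≡ 7253 (mod 7595), where 7595 = lcm(35, 1519).
The solution is unique modulo lcm(35, 1519) = 7595.

7253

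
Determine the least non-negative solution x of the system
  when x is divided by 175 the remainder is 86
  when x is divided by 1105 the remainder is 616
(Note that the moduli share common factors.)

Combine the congruences pairwise.
gcd(175, 1105) = 5 and 5 | (616 − 86), so the pair is consistent; merging gives x ≡ 21611 (mod 38675), where 38675 = lcm(175, 1105).
The solution is unique modulo lcm(175, 1105) = 38675.

21611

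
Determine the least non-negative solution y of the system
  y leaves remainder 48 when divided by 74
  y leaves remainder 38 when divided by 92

1602

Combine the congruences pairwise.
gcd(74, 92) = 2 and 2 | (38 − 48), so the pair is consistent; merging gives y ≡ 1602 (mod 3404), where 3404 = lcm(74, 92).
The solution is unique modulo lcm(74, 92) = 3404.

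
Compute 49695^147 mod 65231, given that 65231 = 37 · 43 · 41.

Mod 37: 49695 ≡ 4; by Fermat, exponent reduces to 147 mod 36 = 3; 4^3 ≡ 27 (mod 37).
Mod 43: 49695 ≡ 30; by Fermat, exponent reduces to 147 mod 42 = 21; 30^21 ≡ 42 (mod 43).
Mod 41: 49695 ≡ 3; by Fermat, exponent reduces to 147 mod 40 = 27; 3^27 ≡ 27 (mod 41).
Combine by CRT: x ≡ 27 (mod 37), x ≡ 42 (mod 43), x ≡ 27 (mod 41) ⇒ x ≡ 18231 (mod 65231).

18231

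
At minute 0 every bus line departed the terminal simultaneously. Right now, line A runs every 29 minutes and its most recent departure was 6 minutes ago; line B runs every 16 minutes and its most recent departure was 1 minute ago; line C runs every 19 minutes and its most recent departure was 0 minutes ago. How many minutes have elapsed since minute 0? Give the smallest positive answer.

From t ≡ 6 (mod 29) write t = 6 + 29s. Substituting into t ≡ 1 (mod 16) gives 29s ≡ 11 (mod 16), and since 13⁻¹ ≡ 5 (mod 16), s ≡ 7. Hence t ≡ 6 + 29·7 = 209 (mod 464).
From t ≡ 209 (mod 464) write t = 209 + 464s. Substituting into t ≡ 0 (mod 19) gives 464s ≡ 0 (mod 19), and since 8⁻¹ ≡ 12 (mod 19), s ≡ 0. Hence t ≡ 209 + 464·0 = 209 (mod 8816).

209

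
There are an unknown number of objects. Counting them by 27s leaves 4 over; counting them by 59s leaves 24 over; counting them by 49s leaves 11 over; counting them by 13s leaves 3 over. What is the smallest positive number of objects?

788323

From N ≡ 4 (mod 27) write N = 4 + 27t. Substituting into N ≡ 24 (mod 59) gives 27t ≡ 20 (mod 59), and since 27⁻¹ ≡ 35 (mod 59), t ≡ 51. Hence N ≡ 4 + 27·51 = 1381 (mod 1593).
From N ≡ 1381 (mod 1593) write N = 1381 + 1593t. Substituting into N ≡ 11 (mod 49) gives 1593t ≡ 2 (mod 49), and since 25⁻¹ ≡ 2 (mod 49), t ≡ 4. Hence N ≡ 1381 + 1593·4 = 7753 (mod 78057).
From N ≡ 7753 (mod 78057) write N = 7753 + 78057t. Substituting into N ≡ 3 (mod 13) gives 78057t ≡ 11 (mod 13), and since 5⁻¹ ≡ 8 (mod 13), t ≡ 10. Hence N ≡ 7753 + 78057·10 = 788323 (mod 1014741).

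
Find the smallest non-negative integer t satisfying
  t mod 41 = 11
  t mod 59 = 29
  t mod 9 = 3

Combine the congruences pairwise.
From t ≡ 11 (mod 41) write t = 11 + 41s. Substituting into t ≡ 29 (mod 59) gives 41s ≡ 18 (mod 59), and since 41⁻¹ ≡ 36 (mod 59), s ≡ 58. Hence t ≡ 11 + 41·58 = 2389 (mod 2419).
From t ≡ 2389 (mod 2419) write t = 2389 + 2419s. Substituting into t ≡ 3 (mod 9) gives 2419s ≡ 8 (mod 9), and since 7⁻¹ ≡ 4 (mod 9), s ≡ 5. Hence t ≡ 2389 + 2419·5 = 14484 (mod 21771).

14484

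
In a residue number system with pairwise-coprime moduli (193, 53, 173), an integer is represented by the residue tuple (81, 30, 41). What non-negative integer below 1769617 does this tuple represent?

The moduli are pairwise coprime; N = 193·53·173 = 1769617.
N/193 = 9169; 9169 ≡ 98 (mod 193); 98·65 ≡ 1, so inverse 65.
N/53 = 33389; 33389 ≡ 52 (mod 53); 52·52 ≡ 1, so inverse 52.
N/173 = 10229; 10229 ≡ 22 (mod 173); 22·118 ≡ 1, so inverse 118.
x ≡ 81·9169·65 + 30·33389·52 + 41·10229·118 = 149849527.
149849527 mod 1769617 = 1201699.

1201699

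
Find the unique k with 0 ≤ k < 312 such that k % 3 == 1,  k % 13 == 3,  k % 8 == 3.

211

Combine the congruences pairwise.
From k ≡ 1 (mod 3) write k = 1 + 3t. Substituting into k ≡ 3 (mod 13) gives 3t ≡ 2 (mod 13), and since 3⁻¹ ≡ 9 (mod 13), t ≡ 5. Hence k ≡ 1 + 3·5 = 16 (mod 39).
From k ≡ 16 (mod 39) write k = 16 + 39t. Substituting into k ≡ 3 (mod 8) gives 39t ≡ 3 (mod 8), and since 7⁻¹ ≡ 7 (mod 8), t ≡ 5. Hence k ≡ 16 + 39·5 = 211 (mod 312).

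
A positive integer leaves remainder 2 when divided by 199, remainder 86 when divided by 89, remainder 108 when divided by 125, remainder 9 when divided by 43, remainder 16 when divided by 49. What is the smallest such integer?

4663926983

The moduli are pairwise coprime; N = 199·89·125·43·49 = 4664634625.
N/199 = 23440375; 23440375 ≡ 165 (mod 199); 165·158 ≡ 1, so inverse 158.
N/89 = 52411625; 52411625 ≡ 59 (mod 89); 59·86 ≡ 1, so inverse 86.
N/125 = 37317077; 37317077 ≡ 77 (mod 125); 77·13 ≡ 1, so inverse 13.
N/43 = 108479875; 108479875 ≡ 34 (mod 43); 34·19 ≡ 1, so inverse 19.
N/49 = 95196625; 95196625 ≡ 13 (mod 49); 13·34 ≡ 1, so inverse 34.
x ≡ 2·23440375·158 + 86·52411625·86 + 108·37317077·13 + 9·108479875·19 + 16·95196625·34 = 517773735733.
517773735733 mod 4664634625 = 4663926983.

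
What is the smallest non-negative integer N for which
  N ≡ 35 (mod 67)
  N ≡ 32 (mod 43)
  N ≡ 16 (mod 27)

The moduli are pairwise coprime; M = 67·43·27 = 77787.
M/67 = 1161; 1161 ≡ 22 (mod 67); 22·64 ≡ 1, so inverse 64.
M/43 = 1809; 1809 ≡ 3 (mod 43); 3·29 ≡ 1, so inverse 29.
M/27 = 2881; 2881 ≡ 19 (mod 27); 19·10 ≡ 1, so inverse 10.
N ≡ 35·1161·64 + 32·1809·29 + 16·2881·10 = 4740352.
4740352 mod 77787 = 73132.

73132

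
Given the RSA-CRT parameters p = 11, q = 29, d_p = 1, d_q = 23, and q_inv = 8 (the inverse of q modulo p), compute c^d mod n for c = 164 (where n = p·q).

76

m₁ = c^(d_p) mod p: c ≡ 10 (mod 11), and 10^1 mod 11 = 10.
m₂ = c^(d_q) mod q: c ≡ 19 (mod 29), and 19^23 mod 29 = 18.
h = q_inv·(m₁ − m₂) mod p = 8·(10 − 18) mod 11 = 2.
m = m₂ + h·q = 18 + 2·29 = 76.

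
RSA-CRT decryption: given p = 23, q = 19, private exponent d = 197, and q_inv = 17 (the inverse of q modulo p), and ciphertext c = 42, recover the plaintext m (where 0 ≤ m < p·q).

d_p = d mod (p−1) = 197 mod 22 = 21; d_q = d mod (q−1) = 17.
m₁ = c^(d_p) mod p: c ≡ 19 (mod 23), and 19^21 mod 23 = 17.
m₂ = c^(d_q) mod q: c ≡ 4 (mod 19), and 4^17 mod 19 = 5.
h = q_inv·(m₁ − m₂) mod p = 17·(17 − 5) mod 23 = 20.
m = m₂ + h·q = 5 + 20·19 = 385.

385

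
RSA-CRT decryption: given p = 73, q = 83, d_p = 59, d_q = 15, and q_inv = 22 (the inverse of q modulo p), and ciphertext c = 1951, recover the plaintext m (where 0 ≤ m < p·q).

2529

m₁ = c^(d_p) mod p: c ≡ 53 (mod 73), and 53^59 mod 73 = 47.
m₂ = c^(d_q) mod q: c ≡ 42 (mod 83), and 42^15 mod 83 = 39.
h = q_inv·(m₁ − m₂) mod p = 22·(47 − 39) mod 73 = 30.
m = m₂ + h·q = 39 + 30·83 = 2529.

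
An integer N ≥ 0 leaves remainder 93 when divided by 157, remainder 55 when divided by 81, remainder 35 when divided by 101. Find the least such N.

1112752

The moduli are pairwise coprime; M = 157·81·101 = 1284417.
M/157 = 8181; 8181 ≡ 17 (mod 157); 17·37 ≡ 1, so inverse 37.
M/81 = 15857; 15857 ≡ 62 (mod 81); 62·17 ≡ 1, so inverse 17.
M/101 = 12717; 12717 ≡ 92 (mod 101); 92·56 ≡ 1, so inverse 56.
N ≡ 93·8181·37 + 55·15857·17 + 35·12717·56 = 67902436.
67902436 mod 1284417 = 1112752.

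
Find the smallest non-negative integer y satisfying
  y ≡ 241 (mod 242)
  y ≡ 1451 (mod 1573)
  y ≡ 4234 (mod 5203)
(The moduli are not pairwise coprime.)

gcd(242, 1573) = 121 and 121 | (1451 − 241), so the pair is consistent; merging gives y ≡ 1451 (mod 3146), where 3146 = lcm(242, 1573).
gcd(3146, 5203) = 121 and 121 | (4234 − 1451), so the pair is consistent; merging gives y ≡ 92685 (mod 135278), where 135278 = lcm(3146, 5203).
The solution is unique modulo lcm(242, 1573, 5203) = 135278.

92685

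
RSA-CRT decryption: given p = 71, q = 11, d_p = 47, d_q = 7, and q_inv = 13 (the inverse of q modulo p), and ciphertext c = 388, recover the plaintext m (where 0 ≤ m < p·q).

m₁ = c^(d_p) mod p: c ≡ 33 (mod 71), and 33^47 mod 71 = 56.
m₂ = c^(d_q) mod q: c ≡ 3 (mod 11), and 3^7 mod 11 = 9.
h = q_inv·(m₁ − m₂) mod p = 13·(56 − 9) mod 71 = 43.
m = m₂ + h·q = 9 + 43·11 = 482.

482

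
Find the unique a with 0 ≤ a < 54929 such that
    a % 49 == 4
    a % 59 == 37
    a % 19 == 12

27885

From a ≡ 4 (mod 49) write a = 4 + 49t. Substituting into a ≡ 37 (mod 59) gives 49t ≡ 33 (mod 59), and since 49⁻¹ ≡ 53 (mod 59), t ≡ 38. Hence a ≡ 4 + 49·38 = 1866 (mod 2891).
From a ≡ 1866 (mod 2891) write a = 1866 + 2891t. Substituting into a ≡ 12 (mod 19) gives 2891t ≡ 8 (mod 19), and since 3⁻¹ ≡ 13 (mod 19), t ≡ 9. Hence a ≡ 1866 + 2891·9 = 27885 (mod 54929).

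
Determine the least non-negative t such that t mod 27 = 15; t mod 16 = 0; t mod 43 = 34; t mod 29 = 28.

The moduli are pairwise coprime; N = 27·16·43·29 = 538704.
N/27 = 19952; 19952 ≡ 26 (mod 27); 26·26 ≡ 1, so inverse 26.
N/16 = 33669; 33669 ≡ 5 (mod 16); 5·13 ≡ 1, so inverse 13.
N/43 = 12528; 12528 ≡ 15 (mod 43); 15·23 ≡ 1, so inverse 23.
N/29 = 18576; 18576 ≡ 16 (mod 29); 16·20 ≡ 1, so inverse 20.
t ≡ 15·19952·26 + 0·33669·13 + 34·12528·23 + 28·18576·20 = 27980736.
27980736 mod 538704 = 506832.

506832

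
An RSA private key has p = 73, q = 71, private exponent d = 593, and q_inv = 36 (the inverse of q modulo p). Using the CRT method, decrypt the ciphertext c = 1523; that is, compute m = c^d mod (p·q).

d_p = d mod (p−1) = 593 mod 72 = 17; d_q = d mod (q−1) = 33.
m₁ = c^(d_p) mod p: c ≡ 63 (mod 73), and 63^17 mod 73 = 63.
m₂ = c^(d_q) mod q: c ≡ 32 (mod 71), and 32^33 mod 71 = 45.
h = q_inv·(m₁ − m₂) mod p = 36·(63 − 45) mod 73 = 64.
m = m₂ + h·q = 45 + 64·71 = 4589.

4589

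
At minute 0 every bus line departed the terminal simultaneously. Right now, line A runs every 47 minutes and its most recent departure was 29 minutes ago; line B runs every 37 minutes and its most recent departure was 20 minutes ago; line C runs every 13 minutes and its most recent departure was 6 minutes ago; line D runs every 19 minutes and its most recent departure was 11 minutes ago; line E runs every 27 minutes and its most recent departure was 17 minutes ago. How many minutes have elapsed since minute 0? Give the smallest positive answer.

7944956

The moduli are pairwise coprime; N = 47·37·13·19·27 = 11597391.
N/47 = 246753; 246753 ≡ 3 (mod 47); 3·16 ≡ 1, so inverse 16.
N/37 = 313443; 313443 ≡ 16 (mod 37); 16·7 ≡ 1, so inverse 7.
N/13 = 892107; 892107 ≡ 8 (mod 13); 8·5 ≡ 1, so inverse 5.
N/19 = 610389; 610389 ≡ 14 (mod 19); 14·15 ≡ 1, so inverse 15.
N/27 = 429533; 429533 ≡ 17 (mod 27); 17·8 ≡ 1, so inverse 8.
t ≡ 29·246753·16 + 20·313443·7 + 6·892107·5 + 11·610389·15 + 17·429533·8 = 344269295.
344269295 mod 11597391 = 7944956.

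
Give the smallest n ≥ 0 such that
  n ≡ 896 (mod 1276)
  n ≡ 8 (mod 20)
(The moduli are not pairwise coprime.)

3448

Combine the congruences pairwise.
gcd(1276, 20) = 4 and 4 | (8 − 896), so the pair is consistent; merging gives n ≡ 3448 (mod 6380), where 6380 = lcm(1276, 20).
The solution is unique modulo lcm(1276, 20) = 6380.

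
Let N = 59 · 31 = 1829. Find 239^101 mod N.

Mod 59: 239 ≡ 3; by Fermat, exponent reduces to 101 mod 58 = 43; 3^43 ≡ 16 (mod 59).
Mod 31: 239 ≡ 22; by Fermat, exponent reduces to 101 mod 30 = 11; 22^11 ≡ 17 (mod 31).
Combine by CRT: x ≡ 16 (mod 59), x ≡ 17 (mod 31) ⇒ x ≡ 606 (mod 1829).

606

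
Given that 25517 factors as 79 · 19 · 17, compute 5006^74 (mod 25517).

Mod 79: 5006 ≡ 29; 29^74 ≡ 13 (mod 79).
Mod 19: 5006 ≡ 9; by Fermat, exponent reduces to 74 mod 18 = 2; 9^2 ≡ 5 (mod 19).
Mod 17: 5006 ≡ 8; by Fermat, exponent reduces to 74 mod 16 = 10; 8^10 ≡ 13 (mod 17).
Combine by CRT: x ≡ 13 (mod 79), x ≡ 5 (mod 19), x ≡ 13 (mod 17) ⇒ x ≡ 18815 (mod 25517).

18815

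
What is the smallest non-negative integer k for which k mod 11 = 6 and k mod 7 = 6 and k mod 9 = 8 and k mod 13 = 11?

The moduli are pairwise coprime; N = 11·7·9·13 = 9009.
N/11 = 819; 819 ≡ 5 (mod 11); 5·9 ≡ 1, so inverse 9.
N/7 = 1287; 1287 ≡ 6 (mod 7); 6·6 ≡ 1, so inverse 6.
N/9 = 1001; 1001 ≡ 2 (mod 9); 2·5 ≡ 1, so inverse 5.
N/13 = 693; 693 ≡ 4 (mod 13); 4·10 ≡ 1, so inverse 10.
k ≡ 6·819·9 + 6·1287·6 + 8·1001·5 + 11·693·10 = 206828.
206828 mod 9009 = 8630.

8630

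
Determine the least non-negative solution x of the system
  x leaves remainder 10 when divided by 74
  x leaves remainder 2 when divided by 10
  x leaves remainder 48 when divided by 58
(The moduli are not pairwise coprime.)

6892

gcd(74, 10) = 2 and 2 | (2 − 10), so the pair is consistent; merging gives x ≡ 232 (mod 370), where 370 = lcm(74, 10).
gcd(370, 58) = 2 and 2 | (48 − 232), so the pair is consistent; merging gives x ≡ 6892 (mod 10730), where 10730 = lcm(370, 58).
The solution is unique modulo lcm(74, 10, 58) = 10730.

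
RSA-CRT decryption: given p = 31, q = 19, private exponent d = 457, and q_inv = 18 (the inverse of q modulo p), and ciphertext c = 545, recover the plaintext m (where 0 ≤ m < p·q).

d_p = d mod (p−1) = 457 mod 30 = 7; d_q = d mod (q−1) = 7.
m₁ = c^(d_p) mod p: c ≡ 18 (mod 31), and 18^7 mod 31 = 9.
m₂ = c^(d_q) mod q: c ≡ 13 (mod 19), and 13^7 mod 19 = 10.
h = q_inv·(m₁ − m₂) mod p = 18·(9 − 10) mod 31 = 13.
m = m₂ + h·q = 10 + 13·19 = 257.

257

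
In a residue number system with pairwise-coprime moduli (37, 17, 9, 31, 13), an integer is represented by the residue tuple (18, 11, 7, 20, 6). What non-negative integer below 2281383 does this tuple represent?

The moduli are pairwise coprime; N = 37·17·9·31·13 = 2281383.
N/37 = 61659; 61659 ≡ 17 (mod 37); 17·24 ≡ 1, so inverse 24.
N/17 = 134199; 134199 ≡ 1 (mod 17), inverse 1.
N/9 = 253487; 253487 ≡ 2 (mod 9); 2·5 ≡ 1, so inverse 5.
N/31 = 73593; 73593 ≡ 30 (mod 31); 30·30 ≡ 1, so inverse 30.
N/13 = 175491; 175491 ≡ 4 (mod 13); 4·10 ≡ 1, so inverse 10.
x ≡ 18·61659·24 + 11·134199·1 + 7·253487·5 + 20·73593·30 + 6·175491·10 = 91670182.
91670182 mod 2281383 = 414862.

414862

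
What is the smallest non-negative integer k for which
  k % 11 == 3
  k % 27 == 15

Combine the congruences pairwise.
From k ≡ 3 (mod 11) write k = 3 + 11t. Substituting into k ≡ 15 (mod 27) gives 11t ≡ 12 (mod 27), and since 11⁻¹ ≡ 5 (mod 27), t ≡ 6. Hence k ≡ 3 + 11·6 = 69 (mod 297).

69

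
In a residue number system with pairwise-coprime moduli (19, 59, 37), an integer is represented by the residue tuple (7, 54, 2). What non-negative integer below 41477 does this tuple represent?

The moduli are pairwise coprime; N = 19·59·37 = 41477.
N/19 = 2183; 2183 ≡ 17 (mod 19); 17·9 ≡ 1, so inverse 9.
N/59 = 703; 703 ≡ 54 (mod 59); 54·47 ≡ 1, so inverse 47.
N/37 = 1121; 1121 ≡ 11 (mod 37); 11·27 ≡ 1, so inverse 27.
x ≡ 7·2183·9 + 54·703·47 + 2·1121·27 = 1982277.
1982277 mod 41477 = 32858.

32858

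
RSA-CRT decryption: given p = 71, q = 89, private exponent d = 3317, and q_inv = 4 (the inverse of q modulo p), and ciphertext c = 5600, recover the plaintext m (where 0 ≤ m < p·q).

2782

d_p = d mod (p−1) = 3317 mod 70 = 27; d_q = d mod (q−1) = 61.
m₁ = c^(d_p) mod p: c ≡ 62 (mod 71), and 62^27 mod 71 = 13.
m₂ = c^(d_q) mod q: c ≡ 82 (mod 89), and 82^61 mod 89 = 23.
h = q_inv·(m₁ − m₂) mod p = 4·(13 − 23) mod 71 = 31.
m = m₂ + h·q = 23 + 31·89 = 2782.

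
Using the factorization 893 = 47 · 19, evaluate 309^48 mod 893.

353

Mod 47: 309 ≡ 27; by Fermat, exponent reduces to 48 mod 46 = 2; 27^2 ≡ 24 (mod 47).
Mod 19: 309 ≡ 5; by Fermat, exponent reduces to 48 mod 18 = 12; 5^12 ≡ 11 (mod 19).
Combine by CRT: x ≡ 24 (mod 47), x ≡ 11 (mod 19) ⇒ x ≡ 353 (mod 893).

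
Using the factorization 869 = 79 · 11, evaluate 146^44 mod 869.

Mod 79: 146 ≡ 67; 67^44 ≡ 18 (mod 79).
Mod 11: 146 ≡ 3; by Fermat, exponent reduces to 44 mod 10 = 4; 3^4 ≡ 4 (mod 11).
Combine by CRT: x ≡ 18 (mod 79), x ≡ 4 (mod 11) ⇒ x ≡ 334 (mod 869).

334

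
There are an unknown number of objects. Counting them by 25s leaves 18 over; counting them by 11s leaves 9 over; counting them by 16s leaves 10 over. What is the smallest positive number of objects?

218

The moduli are pairwise coprime; M = 25·11·16 = 4400.
M/25 = 176; 176 ≡ 1 (mod 25), inverse 1.
M/11 = 400; 400 ≡ 4 (mod 11); 4·3 ≡ 1, so inverse 3.
M/16 = 275; 275 ≡ 3 (mod 16); 3·11 ≡ 1, so inverse 11.
N ≡ 18·176·1 + 9·400·3 + 10·275·11 = 44218.
44218 mod 4400 = 218.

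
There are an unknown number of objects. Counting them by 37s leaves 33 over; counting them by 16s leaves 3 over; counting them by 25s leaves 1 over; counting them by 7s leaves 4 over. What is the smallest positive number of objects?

From N ≡ 33 (mod 37) write N = 33 + 37t. Substituting into N ≡ 3 (mod 16) gives 37t ≡ 2 (mod 16), and since 5⁻¹ ≡ 13 (mod 16), t ≡ 10. Hence N ≡ 33 + 37·10 = 403 (mod 592).
From N ≡ 403 (mod 592) write N = 403 + 592t. Substituting into N ≡ 1 (mod 25) gives 592t ≡ 23 (mod 25), and since 17⁻¹ ≡ 3 (mod 25), t ≡ 19. Hence N ≡ 403 + 592·19 = 11651 (mod 14800).
From N ≡ 11651 (mod 14800) write N = 11651 + 14800t. Substituting into N ≡ 4 (mod 7) gives 14800t ≡ 1 (mod 7), and since 2⁻¹ ≡ 4 (mod 7), t ≡ 4. Hence N ≡ 11651 + 14800·4 = 70851 (mod 103600).

70851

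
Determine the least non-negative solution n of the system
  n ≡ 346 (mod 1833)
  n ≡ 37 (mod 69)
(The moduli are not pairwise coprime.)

15010

gcd(1833, 69) = 3 and 3 | (37 − 346), so the pair is consistent; merging gives n ≡ 15010 (mod 42159), where 42159 = lcm(1833, 69).
The solution is unique modulo lcm(1833, 69) = 42159.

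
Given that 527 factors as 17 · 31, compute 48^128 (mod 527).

Mod 17: 48 ≡ 14; since 16 | 128, by Fermat 14^128 ≡ 1 (mod 17).
Mod 31: 48 ≡ 17; by Fermat, exponent reduces to 128 mod 30 = 8; 17^8 ≡ 18 (mod 31).
Combine by CRT: x ≡ 1 (mod 17), x ≡ 18 (mod 31) ⇒ x ≡ 18 (mod 527).

18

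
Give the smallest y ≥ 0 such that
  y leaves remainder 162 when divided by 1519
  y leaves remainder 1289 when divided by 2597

16871

gcd(1519, 2597) = 49 and 49 | (1289 − 162), so the pair is consistent; merging gives y ≡ 16871 (mod 80507), where 80507 = lcm(1519, 2597).
The solution is unique modulo lcm(1519, 2597) = 80507.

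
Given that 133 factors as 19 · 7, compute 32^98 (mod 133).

16

Mod 19: 32 ≡ 13; by Fermat, exponent reduces to 98 mod 18 = 8; 13^8 ≡ 16 (mod 19).
Mod 7: 32 ≡ 4; by Fermat, exponent reduces to 98 mod 6 = 2; 4^2 ≡ 2 (mod 7).
Combine by CRT: x ≡ 16 (mod 19), x ≡ 2 (mod 7) ⇒ x ≡ 16 (mod 133).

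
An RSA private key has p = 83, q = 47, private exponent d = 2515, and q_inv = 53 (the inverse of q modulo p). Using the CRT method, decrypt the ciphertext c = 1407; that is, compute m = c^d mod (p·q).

1899

d_p = d mod (p−1) = 2515 mod 82 = 55; d_q = d mod (q−1) = 31.
m₁ = c^(d_p) mod p: c ≡ 79 (mod 83), and 79^55 mod 83 = 73.
m₂ = c^(d_q) mod q: c ≡ 44 (mod 47), and 44^31 mod 47 = 19.
h = q_inv·(m₁ − m₂) mod p = 53·(73 − 19) mod 83 = 40.
m = m₂ + h·q = 19 + 40·47 = 1899.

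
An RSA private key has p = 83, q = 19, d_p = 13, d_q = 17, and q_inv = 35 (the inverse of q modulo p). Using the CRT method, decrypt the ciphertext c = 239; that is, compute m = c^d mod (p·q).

843

m₁ = c^(d_p) mod p: c ≡ 73 (mod 83), and 73^13 mod 83 = 13.
m₂ = c^(d_q) mod q: c ≡ 11 (mod 19), and 11^17 mod 19 = 7.
h = q_inv·(m₁ − m₂) mod p = 35·(13 − 7) mod 83 = 44.
m = m₂ + h·q = 7 + 44·19 = 843.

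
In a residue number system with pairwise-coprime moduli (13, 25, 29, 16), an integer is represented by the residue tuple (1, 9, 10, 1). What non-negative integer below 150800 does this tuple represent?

119809

The moduli are pairwise coprime; N = 13·25·29·16 = 150800.
N/13 = 11600; 11600 ≡ 4 (mod 13); 4·10 ≡ 1, so inverse 10.
N/25 = 6032; 6032 ≡ 7 (mod 25); 7·18 ≡ 1, so inverse 18.
N/29 = 5200; 5200 ≡ 9 (mod 29); 9·13 ≡ 1, so inverse 13.
N/16 = 9425; 9425 ≡ 1 (mod 16), inverse 1.
x ≡ 1·11600·10 + 9·6032·18 + 10·5200·13 + 1·9425·1 = 1778609.
1778609 mod 150800 = 119809.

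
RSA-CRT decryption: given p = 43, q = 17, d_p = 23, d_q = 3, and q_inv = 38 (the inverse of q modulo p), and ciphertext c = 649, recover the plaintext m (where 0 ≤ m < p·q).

231

m₁ = c^(d_p) mod p: c ≡ 4 (mod 43), and 4^23 mod 43 = 16.
m₂ = c^(d_q) mod q: c ≡ 3 (mod 17), and 3^3 mod 17 = 10.
h = q_inv·(m₁ − m₂) mod p = 38·(16 − 10) mod 43 = 13.
m = m₂ + h·q = 10 + 13·17 = 231.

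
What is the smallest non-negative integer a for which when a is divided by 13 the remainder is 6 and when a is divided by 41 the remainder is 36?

Combine the congruences pairwise.
From a ≡ 6 (mod 13) write a = 6 + 13t. Substituting into a ≡ 36 (mod 41) gives 13t ≡ 30 (mod 41), and since 13⁻¹ ≡ 19 (mod 41), t ≡ 37. Hence a ≡ 6 + 13·37 = 487 (mod 533).

487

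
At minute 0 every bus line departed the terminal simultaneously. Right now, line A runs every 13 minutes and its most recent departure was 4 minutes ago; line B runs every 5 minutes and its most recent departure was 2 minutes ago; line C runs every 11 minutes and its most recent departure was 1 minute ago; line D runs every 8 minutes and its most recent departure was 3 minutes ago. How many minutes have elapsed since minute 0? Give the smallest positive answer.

5347

The moduli are pairwise coprime; N = 13·5·11·8 = 5720.
N/13 = 440; 440 ≡ 11 (mod 13); 11·6 ≡ 1, so inverse 6.
N/5 = 1144; 1144 ≡ 4 (mod 5); 4·4 ≡ 1, so inverse 4.
N/11 = 520; 520 ≡ 3 (mod 11); 3·4 ≡ 1, so inverse 4.
N/8 = 715; 715 ≡ 3 (mod 8); 3·3 ≡ 1, so inverse 3.
t ≡ 4·440·6 + 2·1144·4 + 1·520·4 + 3·715·3 = 28227.
28227 mod 5720 = 5347.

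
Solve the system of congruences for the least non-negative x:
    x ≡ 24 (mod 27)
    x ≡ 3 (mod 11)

Combine the congruences pairwise.
From x ≡ 24 (mod 27) write x = 24 + 27t. Substituting into x ≡ 3 (mod 11) gives 27t ≡ 1 (mod 11), and since 5⁻¹ ≡ 9 (mod 11), t ≡ 9. Hence x ≡ 24 + 27·9 = 267 (mod 297).

267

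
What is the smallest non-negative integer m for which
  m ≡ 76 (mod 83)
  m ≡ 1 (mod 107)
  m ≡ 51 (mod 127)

876224

The moduli are pairwise coprime; N = 83·107·127 = 1127887.
N/83 = 13589; 13589 ≡ 60 (mod 83); 60·18 ≡ 1, so inverse 18.
N/107 = 10541; 10541 ≡ 55 (mod 107); 55·72 ≡ 1, so inverse 72.
N/127 = 8881; 8881 ≡ 118 (mod 127); 118·14 ≡ 1, so inverse 14.
m ≡ 76·13589·18 + 1·10541·72 + 51·8881·14 = 25689738.
25689738 mod 1127887 = 876224.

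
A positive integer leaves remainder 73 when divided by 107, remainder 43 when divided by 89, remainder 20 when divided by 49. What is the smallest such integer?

79253

The moduli are pairwise coprime; N = 107·89·49 = 466627.
N/107 = 4361; 4361 ≡ 81 (mod 107); 81·37 ≡ 1, so inverse 37.
N/89 = 5243; 5243 ≡ 81 (mod 89); 81·11 ≡ 1, so inverse 11.
N/49 = 9523; 9523 ≡ 17 (mod 49); 17·26 ≡ 1, so inverse 26.
x ≡ 73·4361·37 + 43·5243·11 + 20·9523·26 = 19210960.
19210960 mod 466627 = 79253.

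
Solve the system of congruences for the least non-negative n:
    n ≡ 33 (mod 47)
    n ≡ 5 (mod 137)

5485

From n ≡ 33 (mod 47) write n = 33 + 47t. Substituting into n ≡ 5 (mod 137) gives 47t ≡ 109 (mod 137), and since 47⁻¹ ≡ 35 (mod 137), t ≡ 116. Hence n ≡ 33 + 47·116 = 5485 (mod 6439).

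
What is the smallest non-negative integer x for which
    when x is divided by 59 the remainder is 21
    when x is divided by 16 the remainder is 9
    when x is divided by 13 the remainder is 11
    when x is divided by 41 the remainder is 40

The moduli are pairwise coprime; N = 59·16·13·41 = 503152.
N/59 = 8528; 8528 ≡ 32 (mod 59); 32·24 ≡ 1, so inverse 24.
N/16 = 31447; 31447 ≡ 7 (mod 16); 7·7 ≡ 1, so inverse 7.
N/13 = 38704; 38704 ≡ 3 (mod 13); 3·9 ≡ 1, so inverse 9.
N/41 = 12272; 12272 ≡ 13 (mod 41); 13·19 ≡ 1, so inverse 19.
x ≡ 21·8528·24 + 9·31447·7 + 11·38704·9 + 40·12272·19 = 19437689.
19437689 mod 503152 = 317913.

317913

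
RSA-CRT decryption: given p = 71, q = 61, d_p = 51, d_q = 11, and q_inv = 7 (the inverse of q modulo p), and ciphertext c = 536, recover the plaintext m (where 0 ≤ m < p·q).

2881

m₁ = c^(d_p) mod p: c ≡ 39 (mod 71), and 39^51 mod 71 = 41.
m₂ = c^(d_q) mod q: c ≡ 48 (mod 61), and 48^11 mod 61 = 14.
h = q_inv·(m₁ − m₂) mod p = 7·(41 − 14) mod 71 = 47.
m = m₂ + h·q = 14 + 47·61 = 2881.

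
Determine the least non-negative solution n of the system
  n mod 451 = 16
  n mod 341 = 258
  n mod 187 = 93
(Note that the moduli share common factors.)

gcd(451, 341) = 11 and 11 | (258 − 16), so the pair is consistent; merging gives n ≡ 12193 (mod 13981), where 13981 = lcm(451, 341).
gcd(13981, 187) = 11 and 11 | (93 − 12193), so the pair is consistent; merging gives n ≡ 54136 (mod 237677), where 237677 = lcm(13981, 187).
The solution is unique modulo lcm(451, 341, 187) = 237677.

54136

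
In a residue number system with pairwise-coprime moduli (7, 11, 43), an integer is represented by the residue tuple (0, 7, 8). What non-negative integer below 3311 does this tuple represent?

From x ≡ 0 (mod 7) write x = 0 + 7t. Substituting into x ≡ 7 (mod 11) gives 7t ≡ 7 (mod 11), and since 7⁻¹ ≡ 8 (mod 11), t ≡ 1. Hence x ≡ 0 + 7·1 = 7 (mod 77).
From x ≡ 7 (mod 77) write x = 7 + 77t. Substituting into x ≡ 8 (mod 43) gives 77t ≡ 1 (mod 43), and since 34⁻¹ ≡ 19 (mod 43), t ≡ 19. Hence x ≡ 7 + 77·19 = 1470 (mod 3311).

1470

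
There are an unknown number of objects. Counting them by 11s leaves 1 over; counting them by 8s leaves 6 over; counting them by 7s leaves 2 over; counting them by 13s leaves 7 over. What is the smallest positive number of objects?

The moduli are pairwise coprime; M = 11·8·7·13 = 8008.
M/11 = 728; 728 ≡ 2 (mod 11); 2·6 ≡ 1, so inverse 6.
M/8 = 1001; 1001 ≡ 1 (mod 8), inverse 1.
M/7 = 1144; 1144 ≡ 3 (mod 7); 3·5 ≡ 1, so inverse 5.
M/13 = 616; 616 ≡ 5 (mod 13); 5·8 ≡ 1, so inverse 8.
N ≡ 1·728·6 + 6·1001·1 + 2·1144·5 + 7·616·8 = 56310.
56310 mod 8008 = 254.

254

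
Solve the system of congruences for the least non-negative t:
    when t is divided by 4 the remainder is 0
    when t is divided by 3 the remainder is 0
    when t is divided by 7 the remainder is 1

The moduli are pairwise coprime; N = 4·3·7 = 84.
N/4 = 21; 21 ≡ 1 (mod 4), inverse 1.
N/3 = 28; 28 ≡ 1 (mod 3), inverse 1.
N/7 = 12; 12 ≡ 5 (mod 7); 5·3 ≡ 1, so inverse 3.
t ≡ 0·21·1 + 0·28·1 + 1·12·3 = 36.
36 mod 84 = 36.

36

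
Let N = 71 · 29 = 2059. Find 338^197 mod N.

Mod 71: 338 ≡ 54; by Fermat, exponent reduces to 197 mod 70 = 57; 54^57 ≡ 5 (mod 71).
Mod 29: 338 ≡ 19; by Fermat, exponent reduces to 197 mod 28 = 1; 19^1 ≡ 19 (mod 29).
Combine by CRT: x ≡ 5 (mod 71), x ≡ 19 (mod 29) ⇒ x ≡ 715 (mod 2059).

715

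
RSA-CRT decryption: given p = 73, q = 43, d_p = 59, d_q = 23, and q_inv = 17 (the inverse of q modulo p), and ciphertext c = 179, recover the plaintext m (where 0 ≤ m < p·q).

m₁ = c^(d_p) mod p: c ≡ 33 (mod 73), and 33^59 mod 73 = 44.
m₂ = c^(d_q) mod q: c ≡ 7 (mod 43), and 7^23 mod 43 = 37.
h = q_inv·(m₁ − m₂) mod p = 17·(44 − 37) mod 73 = 46.
m = m₂ + h·q = 37 + 46·43 = 2015.

2015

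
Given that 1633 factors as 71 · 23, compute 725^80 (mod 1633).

Mod 71: 725 ≡ 15; by Fermat, exponent reduces to 80 mod 70 = 10; 15^10 ≡ 48 (mod 71).
Mod 23: 725 ≡ 12; by Fermat, exponent reduces to 80 mod 22 = 14; 12^14 ≡ 3 (mod 23).
Combine by CRT: x ≡ 48 (mod 71), x ≡ 3 (mod 23) ⇒ x ≡ 900 (mod 1633).

900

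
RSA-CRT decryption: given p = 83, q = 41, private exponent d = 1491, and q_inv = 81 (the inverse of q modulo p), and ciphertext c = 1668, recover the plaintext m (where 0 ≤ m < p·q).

1810

d_p = d mod (p−1) = 1491 mod 82 = 15; d_q = d mod (q−1) = 11.
m₁ = c^(d_p) mod p: c ≡ 8 (mod 83), and 8^15 mod 83 = 67.
m₂ = c^(d_q) mod q: c ≡ 28 (mod 41), and 28^11 mod 41 = 6.
h = q_inv·(m₁ − m₂) mod p = 81·(67 − 6) mod 83 = 44.
m = m₂ + h·q = 6 + 44·41 = 1810.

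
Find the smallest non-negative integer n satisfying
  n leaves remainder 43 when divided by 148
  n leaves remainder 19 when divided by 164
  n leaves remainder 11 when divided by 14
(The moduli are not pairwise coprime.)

33639

Combine the congruences pairwise.
gcd(148, 164) = 4 and 4 | (19 − 43), so the pair is consistent; merging gives n ≡ 3299 (mod 6068), where 6068 = lcm(148, 164).
gcd(6068, 14) = 2 and 2 | (11 − 3299), so the pair is consistent; merging gives n ≡ 33639 (mod 42476), where 42476 = lcm(6068, 14).
The solution is unique modulo lcm(148, 164, 14) = 42476.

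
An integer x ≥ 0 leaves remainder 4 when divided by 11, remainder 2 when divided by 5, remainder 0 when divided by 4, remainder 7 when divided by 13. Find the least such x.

1632

From x ≡ 4 (mod 11) write x = 4 + 11t. Substituting into x ≡ 2 (mod 5) gives 11t ≡ 3 (mod 5), and since 1⁻¹ ≡ 1 (mod 5), t ≡ 3. Hence x ≡ 4 + 11·3 = 37 (mod 55).
From x ≡ 37 (mod 55) write x = 37 + 55t. Substituting into x ≡ 0 (mod 4) gives 55t ≡ 3 (mod 4), and since 3⁻¹ ≡ 3 (mod 4), t ≡ 1. Hence x ≡ 37 + 55·1 = 92 (mod 220).
From x ≡ 92 (mod 220) write x = 92 + 220t. Substituting into x ≡ 7 (mod 13) gives 220t ≡ 6 (mod 13), and since 12⁻¹ ≡ 12 (mod 13), t ≡ 7. Hence x ≡ 92 + 220·7 = 1632 (mod 2860).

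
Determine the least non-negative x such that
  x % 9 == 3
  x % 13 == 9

48

From x ≡ 3 (mod 9) write x = 3 + 9t. Substituting into x ≡ 9 (mod 13) gives 9t ≡ 6 (mod 13), and since 9⁻¹ ≡ 3 (mod 13), t ≡ 5. Hence x ≡ 3 + 9·5 = 48 (mod 117).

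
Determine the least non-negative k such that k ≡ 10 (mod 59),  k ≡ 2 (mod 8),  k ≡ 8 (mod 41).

Combine the congruences pairwise.
From k ≡ 10 (mod 59) write k = 10 + 59t. Substituting into k ≡ 2 (mod 8) gives 59t ≡ 0 (mod 8), and since 3⁻¹ ≡ 3 (mod 8), t ≡ 0. Hence k ≡ 10 + 59·0 = 10 (mod 472).
From k ≡ 10 (mod 472) write k = 10 + 472t. Substituting into k ≡ 8 (mod 41) gives 472t ≡ 39 (mod 41), and since 21⁻¹ ≡ 2 (mod 41), t ≡ 37. Hence k ≡ 10 + 472·37 = 17474 (mod 19352).

17474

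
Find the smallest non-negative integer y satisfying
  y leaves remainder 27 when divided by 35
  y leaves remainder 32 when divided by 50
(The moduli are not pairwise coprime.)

Combine the congruences pairwise.
gcd(35, 50) = 5 and 5 | (32 − 27), so the pair is consistent; merging gives y ≡ 132 (mod 350), where 350 = lcm(35, 50).
The solution is unique modulo lcm(35, 50) = 350.

132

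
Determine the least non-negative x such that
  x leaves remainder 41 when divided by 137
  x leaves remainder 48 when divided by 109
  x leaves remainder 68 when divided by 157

The moduli are pairwise coprime; N = 137·109·157 = 2344481.
N/137 = 17113; 17113 ≡ 125 (mod 137); 125·57 ≡ 1, so inverse 57.
N/109 = 21509; 21509 ≡ 36 (mod 109); 36·106 ≡ 1, so inverse 106.
N/157 = 14933; 14933 ≡ 18 (mod 157); 18·96 ≡ 1, so inverse 96.
x ≡ 41·17113·57 + 48·21509·106 + 68·14933·96 = 246913497.
246913497 mod 2344481 = 742992.

742992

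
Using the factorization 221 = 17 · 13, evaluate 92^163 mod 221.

105

Mod 17: 92 ≡ 7; by Fermat, exponent reduces to 163 mod 16 = 3; 7^3 ≡ 3 (mod 17).
Mod 13: 92 ≡ 1; by Fermat, exponent reduces to 163 mod 12 = 7; 1^7 ≡ 1 (mod 13).
Combine by CRT: x ≡ 3 (mod 17), x ≡ 1 (mod 13) ⇒ x ≡ 105 (mod 221).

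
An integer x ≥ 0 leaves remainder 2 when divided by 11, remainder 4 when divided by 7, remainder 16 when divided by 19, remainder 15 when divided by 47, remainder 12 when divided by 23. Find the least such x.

The moduli are pairwise coprime; N = 11·7·19·47·23 = 1581503.
N/11 = 143773; 143773 ≡ 3 (mod 11); 3·4 ≡ 1, so inverse 4.
N/7 = 225929; 225929 ≡ 4 (mod 7); 4·2 ≡ 1, so inverse 2.
N/19 = 83237; 83237 ≡ 17 (mod 19); 17·9 ≡ 1, so inverse 9.
N/47 = 33649; 33649 ≡ 44 (mod 47); 44·31 ≡ 1, so inverse 31.
N/23 = 68761; 68761 ≡ 14 (mod 23); 14·5 ≡ 1, so inverse 5.
x ≡ 2·143773·4 + 4·225929·2 + 16·83237·9 + 15·33649·31 + 12·68761·5 = 34716189.
34716189 mod 1581503 = 1504626.

1504626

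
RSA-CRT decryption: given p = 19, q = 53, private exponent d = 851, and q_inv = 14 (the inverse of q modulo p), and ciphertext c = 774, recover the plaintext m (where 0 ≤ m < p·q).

580

d_p = d mod (p−1) = 851 mod 18 = 5; d_q = d mod (q−1) = 19.
m₁ = c^(d_p) mod p: c ≡ 14 (mod 19), and 14^5 mod 19 = 10.
m₂ = c^(d_q) mod q: c ≡ 32 (mod 53), and 32^19 mod 53 = 50.
h = q_inv·(m₁ − m₂) mod p = 14·(10 − 50) mod 19 = 10.
m = m₂ + h·q = 50 + 10·53 = 580.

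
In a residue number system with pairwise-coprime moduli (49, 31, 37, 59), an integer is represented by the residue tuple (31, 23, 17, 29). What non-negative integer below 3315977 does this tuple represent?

636639

The moduli are pairwise coprime; N = 49·31·37·59 = 3315977.
N/49 = 67673; 67673 ≡ 4 (mod 49); 4·37 ≡ 1, so inverse 37.
N/31 = 106967; 106967 ≡ 17 (mod 31); 17·11 ≡ 1, so inverse 11.
N/37 = 89621; 89621 ≡ 7 (mod 37); 7·16 ≡ 1, so inverse 16.
N/59 = 56203; 56203 ≡ 35 (mod 59); 35·27 ≡ 1, so inverse 27.
x ≡ 31·67673·37 + 23·106967·11 + 17·89621·16 + 29·56203·27 = 173067443.
173067443 mod 3315977 = 636639.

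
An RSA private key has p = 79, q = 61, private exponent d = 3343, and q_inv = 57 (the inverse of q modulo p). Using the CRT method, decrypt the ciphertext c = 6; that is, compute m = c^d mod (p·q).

4577

d_p = d mod (p−1) = 3343 mod 78 = 67; d_q = d mod (q−1) = 43.
m₁ = c^(d_p) mod p: c ≡ 6 (mod 79), and 6^67 mod 79 = 74.
m₂ = c^(d_q) mod q: c ≡ 6 (mod 61), and 6^43 mod 61 = 2.
h = q_inv·(m₁ − m₂) mod p = 57·(74 − 2) mod 79 = 75.
m = m₂ + h·q = 2 + 75·61 = 4577.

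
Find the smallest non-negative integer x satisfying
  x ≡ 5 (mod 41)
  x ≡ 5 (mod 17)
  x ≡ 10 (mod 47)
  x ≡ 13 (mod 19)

175649

The moduli are pairwise coprime; N = 41·17·47·19 = 622421.
N/41 = 15181; 15181 ≡ 11 (mod 41); 11·15 ≡ 1, so inverse 15.
N/17 = 36613; 36613 ≡ 12 (mod 17); 12·10 ≡ 1, so inverse 10.
N/47 = 13243; 13243 ≡ 36 (mod 47); 36·17 ≡ 1, so inverse 17.
N/19 = 32759; 32759 ≡ 3 (mod 19); 3·13 ≡ 1, so inverse 13.
x ≡ 5·15181·15 + 5·36613·10 + 10·13243·17 + 13·32759·13 = 10756806.
10756806 mod 622421 = 175649.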